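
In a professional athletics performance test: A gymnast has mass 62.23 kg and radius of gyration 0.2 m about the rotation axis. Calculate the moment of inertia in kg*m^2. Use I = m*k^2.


I = m * k^2
I = 62.23 * 0.2^2
I = 62.23 * 0.04 = 2.4892 kg*m^2

2.4892 kg*m^2


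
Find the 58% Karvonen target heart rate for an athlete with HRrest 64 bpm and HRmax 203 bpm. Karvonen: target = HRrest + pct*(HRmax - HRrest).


Target = HRrest + pct*(HRmax - HRrest)
Heart rate reserve = HRmax - HRrest = 203 - 64 = 139 bpm
Fraction = 58% = 0.58
Target = 64 + 0.58 * 139
Target = 64 + 80.62 = 144.62 bpm

144.62 bpm


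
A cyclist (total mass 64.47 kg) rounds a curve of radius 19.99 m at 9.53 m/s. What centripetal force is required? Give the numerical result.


Fc = m * v^2 / r
v^2 = 9.53^2 = 90.8209
Fc = 64.47 * 90.8209 / 19.99
Fc = 5855.2234 / 19.99 = 292.9076 N

292.9076 N


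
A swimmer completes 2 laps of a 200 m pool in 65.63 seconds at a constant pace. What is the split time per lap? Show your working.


Split time = total_time / n_laps = 65.63 / 2
Split time = 32.815 s per lap

32.815 s


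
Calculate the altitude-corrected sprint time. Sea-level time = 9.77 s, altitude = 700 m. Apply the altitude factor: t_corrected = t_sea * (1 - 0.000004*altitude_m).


Correction factor = 1 - 0.000004 * 700 = 0.9972
t_corrected = t_sea * factor = 9.77 * 0.9972
t_corrected = 9.7426 s

9.7426 s


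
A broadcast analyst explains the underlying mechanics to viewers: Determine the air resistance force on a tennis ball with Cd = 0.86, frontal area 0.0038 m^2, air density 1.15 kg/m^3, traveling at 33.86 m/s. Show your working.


Fd = 0.5 * Cd * rho * A * v^2
Fd = 0.5 * 0.86 * 1.15 * 0.0038 * 33.86^2
v^2 = 1146.4996
Fd = 0.5 * 0.86 * 1.15 * 0.0038 * 1146.4996 = 2.1544 N

2.1544 N


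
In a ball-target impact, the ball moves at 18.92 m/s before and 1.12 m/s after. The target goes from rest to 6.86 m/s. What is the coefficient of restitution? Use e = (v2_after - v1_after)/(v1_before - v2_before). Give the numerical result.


e = (v2_after - v1_after) / (v1_before - v2_before)
Numerator = 6.86 - 1.12 = 5.74
Denominator = 18.92 - 0 = 18.92
e = 5.74 / 18.92 = 0.3034

0.3034


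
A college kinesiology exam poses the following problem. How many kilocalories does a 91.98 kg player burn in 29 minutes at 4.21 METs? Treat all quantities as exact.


kcal = MET * mass * time_hr
Convert time: 29 min = 0.4833 hr
kcal = 4.21 * 91.98 * 0.4833
kcal = 187.164 kcal

187.164 kcal


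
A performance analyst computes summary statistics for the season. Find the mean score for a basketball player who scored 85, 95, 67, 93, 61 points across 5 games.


Average = sum / n
Sum = 401
Average = 401 / 5 = 80.2

80.2


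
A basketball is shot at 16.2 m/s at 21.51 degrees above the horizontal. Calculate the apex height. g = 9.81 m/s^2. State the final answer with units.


H = (v*sin(theta))^2 / (2*g)
vy = v*sin(theta) = 16.2 * sin(21.51 deg) = 5.94 m/s
H = vy^2 / (2*g) = 35.283 / (2*9.81)
H = 35.283 / 19.62 = 1.7983 m

1.7983 m


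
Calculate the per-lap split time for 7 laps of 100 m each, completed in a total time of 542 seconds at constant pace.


Split time = total_time / n_laps = 542 / 7
Split time = 77.4286 s per lap

77.4286 s


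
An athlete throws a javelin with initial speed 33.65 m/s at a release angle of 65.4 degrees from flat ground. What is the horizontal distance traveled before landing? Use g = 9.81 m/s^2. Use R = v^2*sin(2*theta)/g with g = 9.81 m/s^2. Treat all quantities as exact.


R = v^2 * sin(2*theta) / g
Convert angle to radians: theta = 65.4 deg = 1.1414 rad
sin(2*theta) = sin(2.2829) = 0.757
R = 33.65^2 * 0.757 / 9.81
R = 1132.3225 * 0.757 / 9.81 = 87.3764 m

87.3764 m


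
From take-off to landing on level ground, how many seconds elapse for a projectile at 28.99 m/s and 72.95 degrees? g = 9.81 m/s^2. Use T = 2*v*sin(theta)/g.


T = 2*v*sin(theta)/g
sin(theta) = sin(72.95 deg) = 0.956
T = 2*28.99*0.956 / 9.81
T = 55.4317 / 9.81 = 5.6505 s

5.6505 s


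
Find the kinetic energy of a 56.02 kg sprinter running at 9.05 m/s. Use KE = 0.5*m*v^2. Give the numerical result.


KE = 0.5 * m * v^2
KE = 0.5 * 56.02 * 9.05^2
KE = 0.5 * 56.02 * 81.9025 = 2294.089 J

2294.089 J


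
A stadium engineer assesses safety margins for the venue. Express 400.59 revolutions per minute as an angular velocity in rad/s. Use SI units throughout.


omega = RPM * 2 * pi / 60
omega = 400.59 * 2 * 3.14159 / 60
omega = 2516.9812 / 60 = 41.9497 rad/s

41.9497 rad/s


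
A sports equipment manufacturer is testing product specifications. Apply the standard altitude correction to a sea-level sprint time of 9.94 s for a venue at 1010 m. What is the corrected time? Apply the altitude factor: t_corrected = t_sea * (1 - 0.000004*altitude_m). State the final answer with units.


Correction factor = 1 - 0.000004 * 1010 = 0.99596
t_corrected = t_sea * factor = 9.94 * 0.99596
t_corrected = 9.8998 s

9.8998 s


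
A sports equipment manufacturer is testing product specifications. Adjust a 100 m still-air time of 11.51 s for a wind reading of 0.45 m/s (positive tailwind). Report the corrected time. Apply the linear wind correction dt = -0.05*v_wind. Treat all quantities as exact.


dt = -0.05 * v_wind = -0.05 * 0.45 = -0.0225 s
t_corrected = t_still + dt = 11.51 + (-0.0225)
t_corrected = 11.4875 s

11.4875 s


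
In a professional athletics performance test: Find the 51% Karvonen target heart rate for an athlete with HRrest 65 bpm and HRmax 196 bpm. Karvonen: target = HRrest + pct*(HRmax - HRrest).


Target = HRrest + pct*(HRmax - HRrest)
Heart rate reserve = HRmax - HRrest = 196 - 65 = 131 bpm
Fraction = 51% = 0.51
Target = 65 + 0.51 * 131
Target = 65 + 66.81 = 131.81 bpm

131.81 bpm


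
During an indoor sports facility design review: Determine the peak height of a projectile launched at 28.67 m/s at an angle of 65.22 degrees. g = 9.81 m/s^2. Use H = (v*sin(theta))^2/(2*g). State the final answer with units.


H = (v*sin(theta))^2 / (2*g)
vy = v*sin(theta) = 28.67 * sin(65.22 deg) = 26.0302 m/s
H = vy^2 / (2*g) = 677.5701 / (2*9.81)
H = 677.5701 / 19.62 = 34.5347 m

34.5347 m


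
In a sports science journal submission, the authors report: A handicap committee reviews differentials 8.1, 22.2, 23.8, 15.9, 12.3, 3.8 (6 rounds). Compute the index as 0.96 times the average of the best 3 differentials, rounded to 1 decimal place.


All differentials: 8.1, 22.2, 23.8, 15.9, 12.3, 3.8
Sorted: 3.8, 8.1, 12.3, 15.9, 22.2, 23.8
Best 3: 3.8, 8.1, 12.3
Average of best = 24.2 / 3 = 8.0667
Raw index = 8.0667 * 0.96 = 7.744
Handicap index = round(7.744, 1) = 7.7

7.7


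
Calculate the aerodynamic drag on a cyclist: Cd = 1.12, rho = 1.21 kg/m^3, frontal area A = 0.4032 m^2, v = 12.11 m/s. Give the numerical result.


Fd = 0.5 * Cd * rho * A * v^2
Fd = 0.5 * 1.12 * 1.21 * 0.4032 * 12.11^2
v^2 = 146.6521
Fd = 0.5 * 1.12 * 1.21 * 0.4032 * 146.6521 = 40.0666 N

40.0666 N


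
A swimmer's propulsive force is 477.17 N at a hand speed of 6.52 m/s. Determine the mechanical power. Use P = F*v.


P = F * v
P = 477.17 * 6.52
P = 3111.1484 W

3111.1484 W


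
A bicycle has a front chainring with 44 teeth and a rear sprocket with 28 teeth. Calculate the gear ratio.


GR = front_teeth / rear_teeth
GR = 44 / 28
GR = 1.5714

1.5714


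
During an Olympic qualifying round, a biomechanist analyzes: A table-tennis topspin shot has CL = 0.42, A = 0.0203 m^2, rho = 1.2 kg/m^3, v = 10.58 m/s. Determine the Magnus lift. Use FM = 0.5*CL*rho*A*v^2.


FM = 0.5 * CL * rho * A * v^2
FM = 0.5 * 0.42 * 1.2 * 0.0203 * 10.58^2
v^2 = 111.9364
FM = 0.5 * 0.42 * 1.2 * 0.0203 * 111.9364 = 0.5726 N

0.5726 N


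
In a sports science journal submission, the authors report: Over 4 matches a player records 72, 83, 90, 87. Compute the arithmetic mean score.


Average = sum / n
Sum = 332
Average = 332 / 4 = 83

83


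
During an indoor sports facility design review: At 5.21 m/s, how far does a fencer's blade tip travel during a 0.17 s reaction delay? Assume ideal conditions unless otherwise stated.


d = v * t
d = 5.21 * 0.17
d = 0.8857 m

0.8857 m


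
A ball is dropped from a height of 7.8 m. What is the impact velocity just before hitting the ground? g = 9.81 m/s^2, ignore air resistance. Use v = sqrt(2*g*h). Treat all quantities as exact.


v = sqrt(2 * g * h)
v = sqrt(2 * 9.81 * 7.8)
v = sqrt(153.036) = 12.3708 m/s

12.3708 m/s


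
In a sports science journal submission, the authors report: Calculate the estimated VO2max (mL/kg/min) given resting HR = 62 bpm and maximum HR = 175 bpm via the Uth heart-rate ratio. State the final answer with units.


VO2max = 15.3 * HRmax / HRrest
VO2max = 15.3 * 175 / 62
VO2max = 2677.5 / 62 = 43.1855 mL/kg/min

43.1855 mL/kg/min


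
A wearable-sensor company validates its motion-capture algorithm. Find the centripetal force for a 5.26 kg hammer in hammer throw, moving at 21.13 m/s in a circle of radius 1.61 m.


Fc = m * v^2 / r
v^2 = 21.13^2 = 446.4769
Fc = 5.26 * 446.4769 / 1.61
Fc = 2348.4685 / 1.61 = 1458.6761 N

1458.6761 N


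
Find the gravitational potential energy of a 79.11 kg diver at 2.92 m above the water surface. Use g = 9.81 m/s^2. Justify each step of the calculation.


PE = m * g * h
PE = 79.11 * 9.81 * 2.92
PE = 776.0691 * 2.92 = 2266.1218 J

2266.1218 J


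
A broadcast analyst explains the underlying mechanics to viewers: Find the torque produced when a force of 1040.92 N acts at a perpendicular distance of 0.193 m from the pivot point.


tau = F * d
tau = 1040.92 * 0.193
tau = 200.8976 N*m

200.8976 N*m


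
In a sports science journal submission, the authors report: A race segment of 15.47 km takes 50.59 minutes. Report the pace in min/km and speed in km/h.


Pace = time / distance = 50.59 min / 15.47 km = 3.2702 min/km
Speed = distance / time_in_hours = 15.47 / 0.8432 hr
Speed = 18.3475 km/h

3.2702 min/km, 18.3475 km/h


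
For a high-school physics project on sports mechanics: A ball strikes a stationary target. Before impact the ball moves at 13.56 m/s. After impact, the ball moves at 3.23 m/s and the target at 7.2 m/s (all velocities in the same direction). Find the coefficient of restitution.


e = (v2_after - v1_after) / (v1_before - v2_before)
Numerator = 7.2 - 3.23 = 3.97
Denominator = 13.56 - 0 = 13.56
e = 3.97 / 13.56 = 0.2928

0.2928


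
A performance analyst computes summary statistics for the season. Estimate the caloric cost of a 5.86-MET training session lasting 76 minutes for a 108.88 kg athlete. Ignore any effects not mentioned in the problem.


kcal = MET * mass * time_hr
Convert time: 76 min = 1.2667 hr
kcal = 5.86 * 108.88 * 1.2667
kcal = 808.1799 kcal

808.1799 kcal


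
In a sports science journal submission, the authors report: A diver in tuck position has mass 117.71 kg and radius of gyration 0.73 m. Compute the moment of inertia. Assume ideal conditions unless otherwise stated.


I = m * k^2
I = 117.71 * 0.73^2
I = 117.71 * 0.5329 = 62.7277 kg*m^2

62.7277 kg*m^2


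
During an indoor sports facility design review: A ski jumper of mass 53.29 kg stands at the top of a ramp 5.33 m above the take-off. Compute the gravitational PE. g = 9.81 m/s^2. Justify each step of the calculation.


PE = m * g * h
PE = 53.29 * 9.81 * 5.33
PE = 522.7749 * 5.33 = 2786.3902 J

2786.3902 J


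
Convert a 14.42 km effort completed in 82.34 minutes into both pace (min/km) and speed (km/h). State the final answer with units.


Pace = time / distance = 82.34 min / 14.42 km = 5.7101 min/km
Speed = distance / time_in_hours = 14.42 / 1.3723 hr
Speed = 10.5077 km/h

5.7101 min/km, 10.5077 km/h


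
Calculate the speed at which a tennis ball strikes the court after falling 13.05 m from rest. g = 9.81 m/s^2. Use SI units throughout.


v = sqrt(2 * g * h)
v = sqrt(2 * 9.81 * 13.05)
v = sqrt(256.041) = 16.0013 m/s

16.0013 m/s


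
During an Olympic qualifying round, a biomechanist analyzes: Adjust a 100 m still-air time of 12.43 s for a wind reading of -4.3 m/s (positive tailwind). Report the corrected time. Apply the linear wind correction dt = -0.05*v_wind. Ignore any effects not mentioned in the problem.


dt = -0.05 * v_wind = -0.05 * -4.3 = 0.215 s
t_corrected = t_still + dt = 12.43 + (0.215)
t_corrected = 12.645 s

12.645 s


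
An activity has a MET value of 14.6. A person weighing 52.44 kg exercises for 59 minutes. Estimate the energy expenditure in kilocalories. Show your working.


kcal = MET * mass * time_hr
Convert time: 59 min = 0.9833 hr
kcal = 14.6 * 52.44 * 0.9833
kcal = 752.8636 kcal

752.8636 kcal


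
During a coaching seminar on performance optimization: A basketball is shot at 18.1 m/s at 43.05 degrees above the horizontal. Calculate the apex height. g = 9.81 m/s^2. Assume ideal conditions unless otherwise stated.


H = (v*sin(theta))^2 / (2*g)
vy = v*sin(theta) = 18.1 * sin(43.05 deg) = 12.3557 m/s
H = vy^2 / (2*g) = 152.6638 / (2*9.81)
H = 152.6638 / 19.62 = 7.781 m

7.781 m


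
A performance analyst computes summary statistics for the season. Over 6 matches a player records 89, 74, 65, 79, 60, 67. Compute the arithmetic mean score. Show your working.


Average = sum / n
Sum = 434
Average = 434 / 6 = 72.3333

72.3333


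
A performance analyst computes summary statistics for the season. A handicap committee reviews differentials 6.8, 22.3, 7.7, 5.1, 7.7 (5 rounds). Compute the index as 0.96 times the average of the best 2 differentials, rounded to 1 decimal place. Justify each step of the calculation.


All differentials: 6.8, 22.3, 7.7, 5.1, 7.7
Sorted: 5.1, 6.8, 7.7, 7.7, 22.3
Best 2: 5.1, 6.8
Average of best = 11.9 / 2 = 5.95
Raw index = 5.95 * 0.96 = 5.712
Handicap index = round(5.712, 1) = 5.7

5.7


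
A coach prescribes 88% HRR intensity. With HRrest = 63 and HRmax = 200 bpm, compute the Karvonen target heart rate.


Target = HRrest + pct*(HRmax - HRrest)
Heart rate reserve = HRmax - HRrest = 200 - 63 = 137 bpm
Fraction = 88% = 0.88
Target = 63 + 0.88 * 137
Target = 63 + 120.56 = 183.56 bpm

183.56 bpm


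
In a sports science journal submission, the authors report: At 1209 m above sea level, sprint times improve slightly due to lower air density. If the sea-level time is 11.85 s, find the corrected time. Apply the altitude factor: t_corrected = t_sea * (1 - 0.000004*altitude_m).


Correction factor = 1 - 0.000004 * 1209 = 0.995164
t_corrected = t_sea * factor = 11.85 * 0.995164
t_corrected = 11.7927 s

11.7927 s


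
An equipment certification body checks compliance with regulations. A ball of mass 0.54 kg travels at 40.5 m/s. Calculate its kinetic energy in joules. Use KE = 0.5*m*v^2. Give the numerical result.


KE = 0.5 * m * v^2
KE = 0.5 * 0.54 * 40.5^2
KE = 0.5 * 0.54 * 1640.25 = 442.8675 J

442.8675 J


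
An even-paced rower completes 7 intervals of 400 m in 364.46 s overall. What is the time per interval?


Split time = total_time / n_laps = 364.46 / 7
Split time = 52.0657 s per lap

52.0657 s


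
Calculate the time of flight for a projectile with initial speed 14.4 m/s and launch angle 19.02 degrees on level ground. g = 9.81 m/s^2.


T = 2*v*sin(theta)/g
sin(theta) = sin(19.02 deg) = 0.3259
T = 2*14.4*0.3259 / 9.81
T = 9.3859 / 9.81 = 0.9568 s

0.9568 s


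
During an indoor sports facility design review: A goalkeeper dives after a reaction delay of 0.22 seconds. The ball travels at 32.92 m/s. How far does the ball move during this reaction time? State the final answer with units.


d = v * t
d = 32.92 * 0.22
d = 7.2424 m

7.2424 m


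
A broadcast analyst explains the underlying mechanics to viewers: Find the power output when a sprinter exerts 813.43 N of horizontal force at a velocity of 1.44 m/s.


P = F * v
P = 813.43 * 1.44
P = 1171.3392 W

1171.3392 W


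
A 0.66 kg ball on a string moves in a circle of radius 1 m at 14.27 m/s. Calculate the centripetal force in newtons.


Fc = m * v^2 / r
v^2 = 14.27^2 = 203.6329
Fc = 0.66 * 203.6329 / 1
Fc = 134.3977 / 1 = 134.3977 N

134.3977 N


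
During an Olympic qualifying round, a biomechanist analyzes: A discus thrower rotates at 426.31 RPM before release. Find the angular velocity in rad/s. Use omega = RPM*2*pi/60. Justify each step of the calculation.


omega = RPM * 2 * pi / 60
omega = 426.31 * 2 * 3.14159 / 60
omega = 2678.5847 / 60 = 44.6431 rad/s

44.6431 rad/s


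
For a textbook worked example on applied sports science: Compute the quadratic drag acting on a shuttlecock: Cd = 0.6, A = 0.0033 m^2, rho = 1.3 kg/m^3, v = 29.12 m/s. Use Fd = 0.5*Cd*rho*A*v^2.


Fd = 0.5 * Cd * rho * A * v^2
Fd = 0.5 * 0.6 * 1.3 * 0.0033 * 29.12^2
v^2 = 847.9744
Fd = 0.5 * 0.6 * 1.3 * 0.0033 * 847.9744 = 1.0913 N

1.0913 N


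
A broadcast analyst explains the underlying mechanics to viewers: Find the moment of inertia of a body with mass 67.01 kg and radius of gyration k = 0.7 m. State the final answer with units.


I = m * k^2
I = 67.01 * 0.7^2
I = 67.01 * 0.49 = 32.8349 kg*m^2

32.8349 kg*m^2


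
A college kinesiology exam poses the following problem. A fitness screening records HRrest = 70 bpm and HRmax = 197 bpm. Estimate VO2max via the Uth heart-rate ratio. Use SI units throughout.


VO2max = 15.3 * HRmax / HRrest
VO2max = 15.3 * 197 / 70
VO2max = 3014.1 / 70 = 43.0586 mL/kg/min

43.0586 mL/kg/min


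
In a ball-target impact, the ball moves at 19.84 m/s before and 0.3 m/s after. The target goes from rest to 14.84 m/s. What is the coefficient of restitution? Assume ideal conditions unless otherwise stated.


e = (v2_after - v1_after) / (v1_before - v2_before)
Numerator = 14.84 - 0.3 = 14.54
Denominator = 19.84 - 0 = 19.84
e = 14.54 / 19.84 = 0.7329

0.7329


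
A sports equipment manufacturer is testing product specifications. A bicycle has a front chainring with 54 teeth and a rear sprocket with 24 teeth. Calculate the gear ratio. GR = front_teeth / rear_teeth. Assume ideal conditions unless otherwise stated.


GR = front_teeth / rear_teeth
GR = 54 / 24
GR = 2.25

2.25


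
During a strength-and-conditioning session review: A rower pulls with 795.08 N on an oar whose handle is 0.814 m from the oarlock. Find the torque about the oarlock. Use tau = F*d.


tau = F * d
tau = 795.08 * 0.814
tau = 647.1951 N*m

647.1951 N*m


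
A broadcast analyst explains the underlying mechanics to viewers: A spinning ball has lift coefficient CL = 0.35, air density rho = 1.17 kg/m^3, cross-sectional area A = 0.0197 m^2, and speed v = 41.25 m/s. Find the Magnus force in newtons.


FM = 0.5 * CL * rho * A * v^2
FM = 0.5 * 0.35 * 1.17 * 0.0197 * 41.25^2
v^2 = 1701.5625
FM = 0.5 * 0.35 * 1.17 * 0.0197 * 1701.5625 = 6.8634 N

6.8634 N


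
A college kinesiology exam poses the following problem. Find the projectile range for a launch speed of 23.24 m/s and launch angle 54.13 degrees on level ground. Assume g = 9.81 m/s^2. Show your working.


R = v^2 * sin(2*theta) / g
Convert angle to radians: theta = 54.13 deg = 0.9447 rad
sin(2*theta) = sin(1.8895) = 0.9496
R = 23.24^2 * 0.9496 / 9.81
R = 540.0976 * 0.9496 / 9.81 = 52.2835 m

52.2835 m


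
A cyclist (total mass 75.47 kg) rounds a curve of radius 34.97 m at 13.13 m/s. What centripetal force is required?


Fc = m * v^2 / r
v^2 = 13.13^2 = 172.3969
Fc = 75.47 * 172.3969 / 34.97
Fc = 13010.794 / 34.97 = 372.0559 N

372.0559 N


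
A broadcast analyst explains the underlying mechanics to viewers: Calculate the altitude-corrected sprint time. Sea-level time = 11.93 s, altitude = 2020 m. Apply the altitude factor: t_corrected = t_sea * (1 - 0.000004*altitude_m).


Correction factor = 1 - 0.000004 * 2020 = 0.99192
t_corrected = t_sea * factor = 11.93 * 0.99192
t_corrected = 11.8336 s

11.8336 s


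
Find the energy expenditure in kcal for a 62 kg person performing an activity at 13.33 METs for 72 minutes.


kcal = MET * mass * time_hr
Convert time: 72 min = 1.2 hr
kcal = 13.33 * 62 * 1.2
kcal = 991.752 kcal

991.752 kcal


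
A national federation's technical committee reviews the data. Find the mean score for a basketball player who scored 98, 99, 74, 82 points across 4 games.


Average = sum / n
Sum = 353
Average = 353 / 4 = 88.25

88.25


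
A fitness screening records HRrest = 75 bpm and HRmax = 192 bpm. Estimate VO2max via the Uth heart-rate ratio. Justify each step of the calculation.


VO2max = 15.3 * HRmax / HRrest
VO2max = 15.3 * 192 / 75
VO2max = 2937.6 / 75 = 39.168 mL/kg/min

39.168 mL/kg/min


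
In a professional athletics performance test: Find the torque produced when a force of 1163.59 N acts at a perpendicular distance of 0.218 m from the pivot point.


tau = F * d
tau = 1163.59 * 0.218
tau = 253.6626 N*m

253.6626 N*m


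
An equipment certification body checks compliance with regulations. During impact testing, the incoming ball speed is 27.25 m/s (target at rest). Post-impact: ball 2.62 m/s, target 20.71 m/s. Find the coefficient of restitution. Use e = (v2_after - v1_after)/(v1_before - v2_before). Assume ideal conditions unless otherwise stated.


e = (v2_after - v1_after) / (v1_before - v2_before)
Numerator = 20.71 - 2.62 = 18.09
Denominator = 27.25 - 0 = 27.25
e = 18.09 / 27.25 = 0.6639

0.6639


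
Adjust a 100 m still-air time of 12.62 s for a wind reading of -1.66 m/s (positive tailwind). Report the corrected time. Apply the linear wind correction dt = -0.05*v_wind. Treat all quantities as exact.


dt = -0.05 * v_wind = -0.05 * -1.66 = 0.083 s
t_corrected = t_still + dt = 12.62 + (0.083)
t_corrected = 12.703 s

12.703 s


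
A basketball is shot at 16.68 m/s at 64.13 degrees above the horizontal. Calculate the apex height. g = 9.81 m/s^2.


H = (v*sin(theta))^2 / (2*g)
vy = v*sin(theta) = 16.68 * sin(64.13 deg) = 15.0084 m/s
H = vy^2 / (2*g) = 225.2532 / (2*9.81)
H = 225.2532 / 19.62 = 11.4808 m

11.4808 m


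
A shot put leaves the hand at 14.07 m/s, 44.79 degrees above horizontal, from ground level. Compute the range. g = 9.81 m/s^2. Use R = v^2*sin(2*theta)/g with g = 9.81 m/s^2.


R = v^2 * sin(2*theta) / g
Convert angle to radians: theta = 44.79 deg = 0.7817 rad
sin(2*theta) = sin(1.5635) = 1
R = 14.07^2 * 1 / 9.81
R = 197.9649 * 1 / 9.81 = 20.1794 m

20.1794 m


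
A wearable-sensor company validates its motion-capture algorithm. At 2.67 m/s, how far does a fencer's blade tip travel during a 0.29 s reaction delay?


d = v * t
d = 2.67 * 0.29
d = 0.7743 m

0.7743 m


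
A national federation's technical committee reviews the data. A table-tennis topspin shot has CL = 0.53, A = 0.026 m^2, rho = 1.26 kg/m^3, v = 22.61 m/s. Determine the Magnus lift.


FM = 0.5 * CL * rho * A * v^2
FM = 0.5 * 0.53 * 1.26 * 0.026 * 22.61^2
v^2 = 511.2121
FM = 0.5 * 0.53 * 1.26 * 0.026 * 511.2121 = 4.438 N

4.438 N


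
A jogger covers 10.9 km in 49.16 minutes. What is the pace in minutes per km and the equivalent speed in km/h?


Pace = time / distance = 49.16 min / 10.9 km = 4.5101 min/km
Speed = distance / time_in_hours = 10.9 / 0.8193 hr
Speed = 13.3035 km/h

4.5101 min/km, 13.3035 km/h


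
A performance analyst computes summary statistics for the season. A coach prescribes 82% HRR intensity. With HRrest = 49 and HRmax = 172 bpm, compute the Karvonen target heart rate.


Target = HRrest + pct*(HRmax - HRrest)
Heart rate reserve = HRmax - HRrest = 172 - 49 = 123 bpm
Fraction = 82% = 0.82
Target = 49 + 0.82 * 123
Target = 49 + 100.86 = 149.86 bpm

149.86 bpm


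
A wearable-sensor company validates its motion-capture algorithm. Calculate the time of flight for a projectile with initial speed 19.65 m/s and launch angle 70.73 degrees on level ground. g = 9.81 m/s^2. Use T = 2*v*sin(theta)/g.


T = 2*v*sin(theta)/g
sin(theta) = sin(70.73 deg) = 0.944
T = 2*19.65*0.944 / 9.81
T = 37.0982 / 9.81 = 3.7817 s

3.7817 s


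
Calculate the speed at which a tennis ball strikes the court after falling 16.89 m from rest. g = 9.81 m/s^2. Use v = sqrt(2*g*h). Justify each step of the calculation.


v = sqrt(2 * g * h)
v = sqrt(2 * 9.81 * 16.89)
v = sqrt(331.3818) = 18.2039 m/s

18.2039 m/s


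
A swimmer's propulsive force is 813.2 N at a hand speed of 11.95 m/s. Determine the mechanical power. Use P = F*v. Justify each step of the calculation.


P = F * v
P = 813.2 * 11.95
P = 9717.74 W

9717.74 W


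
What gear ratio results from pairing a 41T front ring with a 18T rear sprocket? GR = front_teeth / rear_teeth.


GR = front_teeth / rear_teeth
GR = 41 / 18
GR = 2.2778

2.2778


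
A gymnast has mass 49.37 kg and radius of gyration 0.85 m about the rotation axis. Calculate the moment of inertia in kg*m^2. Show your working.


I = m * k^2
I = 49.37 * 0.85^2
I = 49.37 * 0.7225 = 35.6698 kg*m^2

35.6698 kg*m^2


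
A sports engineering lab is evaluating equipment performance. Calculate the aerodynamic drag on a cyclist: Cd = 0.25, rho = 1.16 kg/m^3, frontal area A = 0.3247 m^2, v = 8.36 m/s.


Fd = 0.5 * Cd * rho * A * v^2
Fd = 0.5 * 0.25 * 1.16 * 0.3247 * 8.36^2
v^2 = 69.8896
Fd = 0.5 * 0.25 * 1.16 * 0.3247 * 69.8896 = 3.2905 N

3.2905 N


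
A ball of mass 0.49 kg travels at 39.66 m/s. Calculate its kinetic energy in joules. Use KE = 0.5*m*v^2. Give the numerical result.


KE = 0.5 * m * v^2
KE = 0.5 * 0.49 * 39.66^2
KE = 0.5 * 0.49 * 1572.9156 = 385.3643 J

385.3643 J


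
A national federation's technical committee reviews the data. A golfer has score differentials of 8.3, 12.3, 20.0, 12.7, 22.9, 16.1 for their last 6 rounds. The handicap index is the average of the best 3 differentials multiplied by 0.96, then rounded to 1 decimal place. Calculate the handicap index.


All differentials: 8.3, 12.3, 20.0, 12.7, 22.9, 16.1
Sorted: 8.3, 12.3, 12.7, 16.1, 20.0, 22.9
Best 3: 8.3, 12.3, 12.7
Average of best = 33.3 / 3 = 11.1
Raw index = 11.1 * 0.96 = 10.656
Handicap index = round(10.656, 1) = 10.7

10.7


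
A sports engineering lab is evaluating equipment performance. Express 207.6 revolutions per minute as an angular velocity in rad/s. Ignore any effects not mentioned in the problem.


omega = RPM * 2 * pi / 60
omega = 207.6 * 2 * 3.14159 / 60
omega = 1304.3893 / 60 = 21.7398 rad/s

21.7398 rad/s


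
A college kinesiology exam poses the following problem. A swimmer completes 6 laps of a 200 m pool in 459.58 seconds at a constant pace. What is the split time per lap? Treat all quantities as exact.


Split time = total_time / n_laps = 459.58 / 6
Split time = 76.5967 s per lap

76.5967 s


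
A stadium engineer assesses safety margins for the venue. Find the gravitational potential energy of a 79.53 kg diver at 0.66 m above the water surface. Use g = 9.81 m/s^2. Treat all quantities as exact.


PE = m * g * h
PE = 79.53 * 9.81 * 0.66
PE = 780.1893 * 0.66 = 514.9249 J

514.9249 J


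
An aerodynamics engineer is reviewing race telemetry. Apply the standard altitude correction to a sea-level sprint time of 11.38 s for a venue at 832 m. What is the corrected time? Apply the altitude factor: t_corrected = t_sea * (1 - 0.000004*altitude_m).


Correction factor = 1 - 0.000004 * 832 = 0.996672
t_corrected = t_sea * factor = 11.38 * 0.996672
t_corrected = 11.3421 s

11.3421 s


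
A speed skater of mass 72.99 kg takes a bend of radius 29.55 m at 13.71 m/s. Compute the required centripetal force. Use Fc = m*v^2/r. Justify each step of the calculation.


Fc = m * v^2 / r
v^2 = 13.71^2 = 187.9641
Fc = 72.99 * 187.9641 / 29.55
Fc = 13719.4997 / 29.55 = 464.2809 N

464.2809 N


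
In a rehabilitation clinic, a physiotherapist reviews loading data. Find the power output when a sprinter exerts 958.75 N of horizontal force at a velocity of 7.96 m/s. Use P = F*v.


P = F * v
P = 958.75 * 7.96
P = 7631.65 W

7631.65 W


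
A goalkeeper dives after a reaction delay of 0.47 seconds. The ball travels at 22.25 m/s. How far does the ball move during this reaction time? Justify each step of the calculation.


d = v * t
d = 22.25 * 0.47
d = 10.4575 m

10.4575 m


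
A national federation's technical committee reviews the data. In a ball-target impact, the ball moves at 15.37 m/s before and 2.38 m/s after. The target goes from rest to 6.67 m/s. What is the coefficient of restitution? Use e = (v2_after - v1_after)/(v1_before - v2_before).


e = (v2_after - v1_after) / (v1_before - v2_before)
Numerator = 6.67 - 2.38 = 4.29
Denominator = 15.37 - 0 = 15.37
e = 4.29 / 15.37 = 0.2791

0.2791


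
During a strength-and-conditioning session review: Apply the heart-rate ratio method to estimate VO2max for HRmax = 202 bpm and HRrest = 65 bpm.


VO2max = 15.3 * HRmax / HRrest
VO2max = 15.3 * 202 / 65
VO2max = 3090.6 / 65 = 47.5477 mL/kg/min

47.5477 mL/kg/min


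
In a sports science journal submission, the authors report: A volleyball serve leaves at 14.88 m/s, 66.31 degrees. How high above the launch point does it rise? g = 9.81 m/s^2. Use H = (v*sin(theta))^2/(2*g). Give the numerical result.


H = (v*sin(theta))^2 / (2*g)
vy = v*sin(theta) = 14.88 * sin(66.31 deg) = 13.6261 m/s
H = vy^2 / (2*g) = 185.6707 / (2*9.81)
H = 185.6707 / 19.62 = 9.4633 m

9.4633 m


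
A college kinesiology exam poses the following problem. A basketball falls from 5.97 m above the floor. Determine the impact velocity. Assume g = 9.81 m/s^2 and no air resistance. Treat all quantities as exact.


v = sqrt(2 * g * h)
v = sqrt(2 * 9.81 * 5.97)
v = sqrt(117.1314) = 10.8227 m/s

10.8227 m/s


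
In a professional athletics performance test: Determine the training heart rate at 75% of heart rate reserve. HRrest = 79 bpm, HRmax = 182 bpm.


Target = HRrest + pct*(HRmax - HRrest)
Heart rate reserve = HRmax - HRrest = 182 - 79 = 103 bpm
Fraction = 75% = 0.75
Target = 79 + 0.75 * 103
Target = 79 + 77.25 = 156.25 bpm

156.25 bpm


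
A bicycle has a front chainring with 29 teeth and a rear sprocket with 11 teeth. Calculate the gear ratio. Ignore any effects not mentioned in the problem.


GR = front_teeth / rear_teeth
GR = 29 / 11
GR = 2.6364

2.6364


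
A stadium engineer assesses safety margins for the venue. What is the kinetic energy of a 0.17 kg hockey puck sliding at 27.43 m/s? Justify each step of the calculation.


KE = 0.5 * m * v^2
KE = 0.5 * 0.17 * 27.43^2
KE = 0.5 * 0.17 * 752.4049 = 63.9544 J

63.9544 J


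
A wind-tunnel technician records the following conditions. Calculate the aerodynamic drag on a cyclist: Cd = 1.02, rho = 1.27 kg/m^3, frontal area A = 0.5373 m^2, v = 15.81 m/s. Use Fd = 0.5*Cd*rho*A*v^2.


Fd = 0.5 * Cd * rho * A * v^2
Fd = 0.5 * 1.02 * 1.27 * 0.5373 * 15.81^2
v^2 = 249.9561
Fd = 0.5 * 1.02 * 1.27 * 0.5373 * 249.9561 = 86.987 N

86.987 N


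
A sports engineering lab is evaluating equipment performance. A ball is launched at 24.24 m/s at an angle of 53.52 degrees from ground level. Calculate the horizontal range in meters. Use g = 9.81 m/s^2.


R = v^2 * sin(2*theta) / g
Convert angle to radians: theta = 53.52 deg = 0.9341 rad
sin(2*theta) = sin(1.8682) = 0.9561
R = 24.24^2 * 0.9561 / 9.81
R = 587.5776 * 0.9561 / 9.81 = 57.2664 m

57.2664 m


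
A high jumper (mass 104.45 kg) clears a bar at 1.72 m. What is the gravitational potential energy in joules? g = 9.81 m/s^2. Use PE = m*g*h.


PE = m * g * h
PE = 104.45 * 9.81 * 1.72
PE = 1024.6545 * 1.72 = 1762.4057 J

1762.4057 J


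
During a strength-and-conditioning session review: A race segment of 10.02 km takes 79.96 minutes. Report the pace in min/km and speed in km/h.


Pace = time / distance = 79.96 min / 10.02 km = 7.98 min/km
Speed = distance / time_in_hours = 10.02 / 1.3327 hr
Speed = 7.5188 km/h

7.98 min/km, 7.5188 km/h


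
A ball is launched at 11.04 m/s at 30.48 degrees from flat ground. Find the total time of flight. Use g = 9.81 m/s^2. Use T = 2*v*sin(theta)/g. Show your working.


T = 2*v*sin(theta)/g
sin(theta) = sin(30.48 deg) = 0.5072
T = 2*11.04*0.5072 / 9.81
T = 11.1998 / 9.81 = 1.1417 s

1.1417 s


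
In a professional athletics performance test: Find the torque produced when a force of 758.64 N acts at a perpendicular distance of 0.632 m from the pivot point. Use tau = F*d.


tau = F * d
tau = 758.64 * 0.632
tau = 479.4605 N*m

479.4605 N*m


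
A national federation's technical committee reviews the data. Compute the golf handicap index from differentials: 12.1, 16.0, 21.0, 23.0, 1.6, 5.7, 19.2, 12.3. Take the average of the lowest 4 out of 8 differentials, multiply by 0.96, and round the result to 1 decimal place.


All differentials: 12.1, 16.0, 21.0, 23.0, 1.6, 5.7, 19.2, 12.3
Sorted: 1.6, 5.7, 12.1, 12.3, 16.0, 19.2, 21.0, 23.0
Best 4: 1.6, 5.7, 12.1, 12.3
Average of best = 31.7 / 4 = 7.925
Raw index = 7.925 * 0.96 = 7.608
Handicap index = round(7.608, 1) = 7.6

7.6


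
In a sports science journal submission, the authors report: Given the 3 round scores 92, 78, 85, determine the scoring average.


Average = sum / n
Sum = 255
Average = 255 / 3 = 85

85


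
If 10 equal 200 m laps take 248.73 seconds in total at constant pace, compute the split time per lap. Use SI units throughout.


Split time = total_time / n_laps = 248.73 / 10
Split time = 24.873 s per lap

24.873 s


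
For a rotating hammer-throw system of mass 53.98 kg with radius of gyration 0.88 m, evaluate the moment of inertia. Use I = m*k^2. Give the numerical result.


I = m * k^2
I = 53.98 * 0.88^2
I = 53.98 * 0.7744 = 41.8021 kg*m^2

41.8021 kg*m^2


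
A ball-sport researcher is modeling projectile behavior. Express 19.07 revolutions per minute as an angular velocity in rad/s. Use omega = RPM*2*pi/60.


omega = RPM * 2 * pi / 60
omega = 19.07 * 2 * 3.14159 / 60
omega = 119.8203 / 60 = 1.997 rad/s

1.997 rad/s


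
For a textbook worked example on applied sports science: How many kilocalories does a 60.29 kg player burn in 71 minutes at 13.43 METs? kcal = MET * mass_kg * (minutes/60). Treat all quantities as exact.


kcal = MET * mass * time_hr
Convert time: 71 min = 1.1833 hr
kcal = 13.43 * 60.29 * 1.1833
kcal = 958.1387 kcal

958.1387 kcal


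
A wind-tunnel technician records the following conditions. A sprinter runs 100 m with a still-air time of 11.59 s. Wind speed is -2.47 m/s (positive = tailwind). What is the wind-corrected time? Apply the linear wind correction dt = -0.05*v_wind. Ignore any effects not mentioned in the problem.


dt = -0.05 * v_wind = -0.05 * -2.47 = 0.1235 s
t_corrected = t_still + dt = 11.59 + (0.1235)
t_corrected = 11.7135 s

11.7135 s


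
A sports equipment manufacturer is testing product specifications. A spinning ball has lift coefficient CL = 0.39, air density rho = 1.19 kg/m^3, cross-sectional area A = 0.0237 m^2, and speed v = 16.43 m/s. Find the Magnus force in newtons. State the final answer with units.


FM = 0.5 * CL * rho * A * v^2
FM = 0.5 * 0.39 * 1.19 * 0.0237 * 16.43^2
v^2 = 269.9449
FM = 0.5 * 0.39 * 1.19 * 0.0237 * 269.9449 = 1.4846 N

1.4846 N


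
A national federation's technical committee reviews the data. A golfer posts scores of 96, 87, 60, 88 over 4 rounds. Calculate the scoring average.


Average = sum / n
Sum = 331
Average = 331 / 4 = 82.75

82.75


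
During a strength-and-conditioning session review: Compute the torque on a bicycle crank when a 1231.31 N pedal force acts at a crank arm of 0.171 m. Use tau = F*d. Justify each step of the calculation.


tau = F * d
tau = 1231.31 * 0.171
tau = 210.554 N*m

210.554 N*m


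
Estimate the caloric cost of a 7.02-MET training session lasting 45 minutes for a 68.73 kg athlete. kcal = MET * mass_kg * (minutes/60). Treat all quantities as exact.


kcal = MET * mass * time_hr
Convert time: 45 min = 0.75 hr
kcal = 7.02 * 68.73 * 0.75
kcal = 361.8635 kcal

361.8635 kcal


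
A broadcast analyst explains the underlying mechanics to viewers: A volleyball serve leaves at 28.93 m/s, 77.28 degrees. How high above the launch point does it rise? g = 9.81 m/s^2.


H = (v*sin(theta))^2 / (2*g)
vy = v*sin(theta) = 28.93 * sin(77.28 deg) = 28.22 m/s
H = vy^2 / (2*g) = 796.368 / (2*9.81)
H = 796.368 / 19.62 = 40.5896 m

40.5896 m


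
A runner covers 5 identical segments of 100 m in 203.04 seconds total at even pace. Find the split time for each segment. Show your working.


Split time = total_time / n_laps = 203.04 / 5
Split time = 40.608 s per lap

40.608 s


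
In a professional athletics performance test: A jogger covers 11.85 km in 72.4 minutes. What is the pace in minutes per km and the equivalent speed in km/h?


Pace = time / distance = 72.4 min / 11.85 km = 6.1097 min/km
Speed = distance / time_in_hours = 11.85 / 1.2067 hr
Speed = 9.8204 km/h

6.1097 min/km, 9.8204 km/h


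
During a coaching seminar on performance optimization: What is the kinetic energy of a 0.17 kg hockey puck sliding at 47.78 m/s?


KE = 0.5 * m * v^2
KE = 0.5 * 0.17 * 47.78^2
KE = 0.5 * 0.17 * 2282.9284 = 194.0489 J

194.0489 J


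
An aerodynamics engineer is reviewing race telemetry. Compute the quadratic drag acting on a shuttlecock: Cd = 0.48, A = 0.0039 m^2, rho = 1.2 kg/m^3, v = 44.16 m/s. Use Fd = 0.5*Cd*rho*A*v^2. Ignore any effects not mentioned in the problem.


Fd = 0.5 * Cd * rho * A * v^2
Fd = 0.5 * 0.48 * 1.2 * 0.0039 * 44.16^2
v^2 = 1950.1056
Fd = 0.5 * 0.48 * 1.2 * 0.0039 * 1950.1056 = 2.1904 N

2.1904 N


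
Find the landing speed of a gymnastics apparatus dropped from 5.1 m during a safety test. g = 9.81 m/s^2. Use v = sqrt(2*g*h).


v = sqrt(2 * g * h)
v = sqrt(2 * 9.81 * 5.1)
v = sqrt(100.062) = 10.0031 m/s

10.0031 m/s


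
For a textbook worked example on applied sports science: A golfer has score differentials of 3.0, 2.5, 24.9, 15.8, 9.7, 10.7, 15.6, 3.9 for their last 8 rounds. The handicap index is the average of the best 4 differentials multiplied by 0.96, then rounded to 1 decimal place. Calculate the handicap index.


All differentials: 3.0, 2.5, 24.9, 15.8, 9.7, 10.7, 15.6, 3.9
Sorted: 2.5, 3.0, 3.9, 9.7, 10.7, 15.6, 15.8, 24.9
Best 4: 2.5, 3.0, 3.9, 9.7
Average of best = 19.1 / 4 = 4.775
Raw index = 4.775 * 0.96 = 4.584
Handicap index = round(4.584, 1) = 4.6

4.6


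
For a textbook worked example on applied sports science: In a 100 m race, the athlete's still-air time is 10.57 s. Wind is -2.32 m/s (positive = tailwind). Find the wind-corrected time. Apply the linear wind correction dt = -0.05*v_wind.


dt = -0.05 * v_wind = -0.05 * -2.32 = 0.116 s
t_corrected = t_still + dt = 10.57 + (0.116)
t_corrected = 10.686 s

10.686 s


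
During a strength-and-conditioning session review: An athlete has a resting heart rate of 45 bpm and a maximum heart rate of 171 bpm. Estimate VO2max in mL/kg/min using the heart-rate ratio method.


VO2max = 15.3 * HRmax / HRrest
VO2max = 15.3 * 171 / 45
VO2max = 2616.3 / 45 = 58.14 mL/kg/min

58.14 mL/kg/min


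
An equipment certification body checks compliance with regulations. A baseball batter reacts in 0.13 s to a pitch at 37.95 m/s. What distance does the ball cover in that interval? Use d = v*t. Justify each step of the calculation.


d = v * t
d = 37.95 * 0.13
d = 4.9335 m

4.9335 m


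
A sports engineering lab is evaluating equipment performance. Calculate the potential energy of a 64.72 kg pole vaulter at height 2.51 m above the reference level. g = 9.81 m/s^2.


PE = m * g * h
PE = 64.72 * 9.81 * 2.51
PE = 634.9032 * 2.51 = 1593.607 J

1593.607 J


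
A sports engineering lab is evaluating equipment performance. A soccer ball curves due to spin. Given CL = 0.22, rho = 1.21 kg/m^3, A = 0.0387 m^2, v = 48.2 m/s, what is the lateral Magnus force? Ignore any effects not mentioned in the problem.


FM = 0.5 * CL * rho * A * v^2
FM = 0.5 * 0.22 * 1.21 * 0.0387 * 48.2^2
v^2 = 2323.24
FM = 0.5 * 0.22 * 1.21 * 0.0387 * 2323.24 = 11.9669 N

11.9669 N


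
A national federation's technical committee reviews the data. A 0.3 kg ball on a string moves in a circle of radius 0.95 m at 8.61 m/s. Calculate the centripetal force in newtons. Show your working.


Fc = m * v^2 / r
v^2 = 8.61^2 = 74.1321
Fc = 0.3 * 74.1321 / 0.95
Fc = 22.2396 / 0.95 = 23.4101 N

23.4101 N
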